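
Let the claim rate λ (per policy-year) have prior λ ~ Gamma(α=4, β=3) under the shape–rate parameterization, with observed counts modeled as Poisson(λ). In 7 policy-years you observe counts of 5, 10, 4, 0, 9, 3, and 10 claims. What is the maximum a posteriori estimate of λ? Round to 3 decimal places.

Σxᵢ = 5+10+4+0+9+3+10 = 41, with n = 7.
Posterior ∝ λ^3e^(−3λ) · λ^41e^(−7λ) = λ^44e^(−10λ), i.e. Gamma(shape=45, rate=10).
The mode of a Gamma(a, b) with a ≥ 1 (shape–rate) is (a−1)/b = 44/10 ≈ 4.400.

λ̂_MAP = 4.400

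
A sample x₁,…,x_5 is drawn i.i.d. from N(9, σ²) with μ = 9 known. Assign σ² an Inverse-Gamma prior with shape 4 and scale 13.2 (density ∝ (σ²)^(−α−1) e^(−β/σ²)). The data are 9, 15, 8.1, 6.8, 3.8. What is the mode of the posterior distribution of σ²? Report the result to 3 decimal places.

σ̂²_MAP = 6.339

Sum of squared deviations about the known mean: SS = (9−9)² + (15−9)² + (8.1−9)² + (6.8−9)² + (3.8−9)² = 68.69.
The Normal likelihood contributes (σ²)^(−n/2) exp(−SS/(2σ²)), so the posterior is Inverse-Gamma(α + n/2, β + SS/2) = Inverse-Gamma(6.5, 47.545).
The mode of Inverse-Gamma(a, b) is b/(a+1) = 47.545/7.5 ≈ 6.339.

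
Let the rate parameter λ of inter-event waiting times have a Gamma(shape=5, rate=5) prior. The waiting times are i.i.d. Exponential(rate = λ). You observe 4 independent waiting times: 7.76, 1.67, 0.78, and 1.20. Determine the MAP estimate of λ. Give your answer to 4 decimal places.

The Exponential(rate=λ) likelihood is ∝ λ^n e^(−λΣtᵢ). Here n = 4 and Σtᵢ = 7.76 + 1.67 + 0.78 + 1.20 = 11.41.
Posterior ∝ λ^4e^(−5λ) · λ^4e^(−11.41λ) = λ^8e^(−16.41λ), i.e. Gamma(9, 16.41).
Mode = (a−1)/b = 8/16.41 ≈ 0.4875.

λ̂_MAP = 0.4875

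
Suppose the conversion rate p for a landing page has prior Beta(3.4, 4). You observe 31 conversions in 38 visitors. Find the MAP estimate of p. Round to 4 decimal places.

Prior: Beta(3.4, 4).
Data: 31 successes in 38 trials. The binomial likelihood contributes p^31(1−p)^7, so the posterior is Beta(3.4+31, 4+7) = Beta(34.4, 11).
For Beta(a, b) with a, b > 1 the mode is (a−1)/(a+b−2) = 33.4/43.4 ≈ 0.7696.

p̂_MAP = 0.7696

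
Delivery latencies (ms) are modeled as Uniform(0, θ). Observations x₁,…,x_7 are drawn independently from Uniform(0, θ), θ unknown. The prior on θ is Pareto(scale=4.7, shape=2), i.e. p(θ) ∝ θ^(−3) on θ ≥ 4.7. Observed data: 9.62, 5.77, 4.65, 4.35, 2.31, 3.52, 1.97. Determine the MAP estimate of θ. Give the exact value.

The Uniform(0, θ) likelihood is θ^(−n) for θ ≥ max(xᵢ), zero otherwise. Here max(xᵢ) = 9.62.
Posterior ∝ θ^(−3) · θ^(−7) = θ^(−10) on θ ≥ max(4.7, 9.62) = 9.62.
This density is strictly decreasing in θ, so the posterior mode lies at the lower boundary of the support.

θ̂_MAP = 9.62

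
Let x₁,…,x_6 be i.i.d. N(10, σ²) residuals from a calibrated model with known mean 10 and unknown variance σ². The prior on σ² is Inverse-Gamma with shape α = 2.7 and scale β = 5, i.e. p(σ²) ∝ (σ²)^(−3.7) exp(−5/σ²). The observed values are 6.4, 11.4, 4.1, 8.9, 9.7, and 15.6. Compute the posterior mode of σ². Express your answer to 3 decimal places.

σ̂²_MAP = 6.895

Sum of squared deviations about the known mean: SS = (6.4−10)² + (11.4−10)² + (4.1−10)² + (8.9−10)² + (9.7−10)² + (15.6−10)² = 82.39.
The Normal likelihood contributes (σ²)^(−n/2) exp(−SS/(2σ²)), so the posterior is Inverse-Gamma(α + n/2, β + SS/2) = Inverse-Gamma(5.7, 46.195).
The mode of Inverse-Gamma(a, b) is b/(a+1) = 46.195/6.7 ≈ 6.895.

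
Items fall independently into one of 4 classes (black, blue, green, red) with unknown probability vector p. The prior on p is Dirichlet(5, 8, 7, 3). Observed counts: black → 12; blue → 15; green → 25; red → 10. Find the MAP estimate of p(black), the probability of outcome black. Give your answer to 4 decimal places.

The posterior is Dirichlet(αᵢ + nᵢ) = Dirichlet(17, 23, 32, 13).
For a Dirichlet(a₁,…,a_K) with all aᵢ > 1, the mode has j-th component (aⱼ − 1)/(Σaᵢ − K).
Here Σaᵢ = 85 and K = 4, so p(black) = (17 − 1)/(85 − 4) = 16/81 ≈ 0.1975.

MAP estimate of p(black) = 0.1975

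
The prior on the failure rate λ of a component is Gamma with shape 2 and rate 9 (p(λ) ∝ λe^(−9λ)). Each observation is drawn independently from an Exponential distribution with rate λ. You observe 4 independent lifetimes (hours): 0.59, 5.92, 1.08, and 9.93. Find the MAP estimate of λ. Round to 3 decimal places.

λ̂_MAP = 0.189

The Exponential(rate=λ) likelihood is ∝ λ^n e^(−λΣtᵢ). Here n = 4 and Σtᵢ = 0.59 + 5.92 + 1.08 + 9.93 = 17.52.
Posterior ∝ λe^(−9λ) · λ^4e^(−17.52λ) = λ^5e^(−26.52λ), i.e. Gamma(6, 26.52).
Mode = (a−1)/b = 5/26.52 ≈ 0.189.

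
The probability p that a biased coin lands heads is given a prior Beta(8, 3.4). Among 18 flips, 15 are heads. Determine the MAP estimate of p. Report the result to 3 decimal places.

Prior: Beta(8, 3.4).
Data: 15 successes in 18 trials. The binomial likelihood contributes p^15(1−p)^3, so the posterior is Beta(8+15, 3.4+3) = Beta(23, 6.4).
For Beta(a, b) with a, b > 1 the mode is (a−1)/(a+b−2) = 22/27.4 ≈ 0.803.

p̂_MAP = 0.803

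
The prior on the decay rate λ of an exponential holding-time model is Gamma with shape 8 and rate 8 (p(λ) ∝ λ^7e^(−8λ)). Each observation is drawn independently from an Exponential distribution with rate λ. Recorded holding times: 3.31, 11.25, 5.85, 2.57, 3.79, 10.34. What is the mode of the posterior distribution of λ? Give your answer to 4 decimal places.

λ̂_MAP = 0.2882

The Exponential(rate=λ) likelihood is ∝ λ^n e^(−λΣtᵢ). Here n = 6 and Σtᵢ = 3.31 + 11.25 + 5.85 + 2.57 + 3.79 + 10.34 = 37.11.
Posterior ∝ λ^7e^(−8λ) · λ^6e^(−37.11λ) = λ^13e^(−45.11λ), i.e. Gamma(14, 45.11).
Mode = (a−1)/b = 13/45.11 ≈ 0.2882.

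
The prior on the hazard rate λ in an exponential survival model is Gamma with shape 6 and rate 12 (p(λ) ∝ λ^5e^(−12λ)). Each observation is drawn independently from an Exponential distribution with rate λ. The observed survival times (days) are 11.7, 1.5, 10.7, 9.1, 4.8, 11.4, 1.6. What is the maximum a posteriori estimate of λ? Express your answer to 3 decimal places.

λ̂_MAP = 0.191

The Exponential(rate=λ) likelihood is ∝ λ^n e^(−λΣtᵢ). Here n = 7 and Σtᵢ = 11.7 + 1.5 + 10.7 + 9.1 + 4.8 + 11.4 + 1.6 = 50.8.
Posterior ∝ λ^5e^(−12λ) · λ^7e^(−50.8λ) = λ^12e^(−62.8λ), i.e. Gamma(13, 62.8).
Mode = (a−1)/b = 12/62.8 ≈ 0.191.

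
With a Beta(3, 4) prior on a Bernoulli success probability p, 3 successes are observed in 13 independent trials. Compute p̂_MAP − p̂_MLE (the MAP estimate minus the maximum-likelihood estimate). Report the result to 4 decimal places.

Posterior is Beta(6, 14); MAP = (6−1)/(20−2) = 5/18 ≈ 0.27778.
MLE ignores the prior: p̂_MLE = k/n = 3/13 ≈ 0.23077.
Difference = 5/18 − 3/13 = 11/234 ≈ 0.0470.

MAP − MLE = 0.0470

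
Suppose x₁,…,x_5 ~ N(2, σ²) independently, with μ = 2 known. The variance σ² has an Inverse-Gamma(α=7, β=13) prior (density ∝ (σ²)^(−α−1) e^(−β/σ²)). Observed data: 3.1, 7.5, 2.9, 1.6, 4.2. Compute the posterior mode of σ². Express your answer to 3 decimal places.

σ̂²_MAP = 3.013

Sum of squared deviations about the known mean: SS = (3.1−2)² + (7.5−2)² + (2.9−2)² + (1.6−2)² + (4.2−2)² = 37.27.
The Normal likelihood contributes (σ²)^(−n/2) exp(−SS/(2σ²)), so the posterior is Inverse-Gamma(α + n/2, β + SS/2) = Inverse-Gamma(9.5, 31.635).
The mode of Inverse-Gamma(a, b) is b/(a+1) = 31.635/10.5 ≈ 3.013.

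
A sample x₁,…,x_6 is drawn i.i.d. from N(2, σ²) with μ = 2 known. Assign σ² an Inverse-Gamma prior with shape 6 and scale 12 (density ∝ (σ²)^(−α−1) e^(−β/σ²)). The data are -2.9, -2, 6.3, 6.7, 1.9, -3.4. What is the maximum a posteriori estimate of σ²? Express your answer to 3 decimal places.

σ̂²_MAP = 6.688

Sum of squared deviations about the known mean: SS = (-2.9−2)² + (-2−2)² + (6.3−2)² + (6.7−2)² + (1.9−2)² + (-3.4−2)² = 109.76.
The Normal likelihood contributes (σ²)^(−n/2) exp(−SS/(2σ²)), so the posterior is Inverse-Gamma(α + n/2, β + SS/2) = Inverse-Gamma(9, 66.88).
The mode of Inverse-Gamma(a, b) is b/(a+1) = 66.88/10 ≈ 6.688.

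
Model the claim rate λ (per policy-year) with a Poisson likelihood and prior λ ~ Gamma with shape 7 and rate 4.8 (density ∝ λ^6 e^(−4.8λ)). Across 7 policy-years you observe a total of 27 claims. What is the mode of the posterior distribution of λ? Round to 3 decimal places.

λ̂_MAP = 2.797

Σxᵢ = 27, n = 7.
Posterior ∝ λ^6e^(−4.8λ) · λ^27e^(−7λ) = λ^33e^(−11.8λ), i.e. Gamma(shape=34, rate=11.8).
The mode of a Gamma(a, b) with a ≥ 1 (shape–rate) is (a−1)/b = 33/11.8 ≈ 2.797.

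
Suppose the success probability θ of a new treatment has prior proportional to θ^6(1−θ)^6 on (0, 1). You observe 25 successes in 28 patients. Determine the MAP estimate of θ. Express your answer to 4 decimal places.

θ̂_MAP = 0.7750

The prior density ∝ θ^6(1−θ)^6 is the kernel of Beta(7, 7).
Data: 25 successes in 28 trials. The binomial likelihood contributes θ^25(1−θ)^3, so the posterior is Beta(7+25, 7+3) = Beta(32, 10).
For Beta(a, b) with a, b > 1 the mode is (a−1)/(a+b−2) = 31/40 ≈ 0.7750.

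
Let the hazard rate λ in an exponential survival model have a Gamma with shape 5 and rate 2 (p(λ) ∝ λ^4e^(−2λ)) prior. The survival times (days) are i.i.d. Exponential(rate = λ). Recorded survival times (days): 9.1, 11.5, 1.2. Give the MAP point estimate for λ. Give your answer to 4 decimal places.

The Exponential(rate=λ) likelihood is ∝ λ^n e^(−λΣtᵢ). Here n = 3 and Σtᵢ = 9.1 + 11.5 + 1.2 = 21.8.
Posterior ∝ λ^4e^(−2λ) · λ^3e^(−21.8λ) = λ^7e^(−23.8λ), i.e. Gamma(8, 23.8).
Mode = (a−1)/b = 7/23.8 ≈ 0.2941.

λ̂_MAP = 0.2941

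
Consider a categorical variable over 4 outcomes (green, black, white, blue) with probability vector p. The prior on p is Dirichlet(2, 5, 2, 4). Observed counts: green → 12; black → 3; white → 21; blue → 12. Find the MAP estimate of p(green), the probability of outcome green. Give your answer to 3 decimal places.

MAP estimate of p(green) = 0.228

The posterior is Dirichlet(αᵢ + nᵢ) = Dirichlet(14, 8, 23, 16).
For a Dirichlet(a₁,…,a_K) with all aᵢ > 1, the mode has j-th component (aⱼ − 1)/(Σaᵢ − K).
Here Σaᵢ = 61 and K = 4, so p(green) = (14 − 1)/(61 − 4) = 13/57 ≈ 0.228.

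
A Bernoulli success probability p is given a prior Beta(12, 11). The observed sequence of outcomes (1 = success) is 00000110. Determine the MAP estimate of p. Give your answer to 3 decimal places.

Prior: Beta(12, 11).
Data: 2 successes in 8 trials (from the sequence). The binomial likelihood contributes p^2(1−p)^6, so the posterior is Beta(12+2, 11+6) = Beta(14, 17).
For Beta(a, b) with a, b > 1 the mode is (a−1)/(a+b−2) = 13/29 ≈ 0.448.

p̂_MAP = 0.448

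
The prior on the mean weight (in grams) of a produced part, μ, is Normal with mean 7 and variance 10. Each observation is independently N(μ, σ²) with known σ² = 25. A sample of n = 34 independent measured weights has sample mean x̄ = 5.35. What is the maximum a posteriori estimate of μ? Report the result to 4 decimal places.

n = 34, x̄ = 5.35.
For a Normal prior and Normal likelihood with known variance, the posterior is Normal; its mode equals its mean, the precision-weighted average.
Prior precision 1/σ₀² = 1/10 = 0.1; data precision n/σ² = 34/25 = 1.36.
μ̂ = (0.1·7 + 1.36·5.35) / (0.1 + 1.36) = 7.976/1.46 = 1994/365 ≈ 5.4630.

μ̂_MAP = 5.4630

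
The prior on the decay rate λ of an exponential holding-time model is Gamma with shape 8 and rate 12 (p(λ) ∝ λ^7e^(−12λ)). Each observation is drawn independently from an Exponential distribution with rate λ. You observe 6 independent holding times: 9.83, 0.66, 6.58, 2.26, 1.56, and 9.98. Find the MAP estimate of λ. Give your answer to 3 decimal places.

The Exponential(rate=λ) likelihood is ∝ λ^n e^(−λΣtᵢ). Here n = 6 and Σtᵢ = 9.83 + 0.66 + 6.58 + 2.26 + 1.56 + 9.98 = 30.87.
Posterior ∝ λ^7e^(−12λ) · λ^6e^(−30.87λ) = λ^13e^(−42.87λ), i.e. Gamma(14, 42.87).
Mode = (a−1)/b = 13/42.87 ≈ 0.303.

λ̂_MAP = 0.303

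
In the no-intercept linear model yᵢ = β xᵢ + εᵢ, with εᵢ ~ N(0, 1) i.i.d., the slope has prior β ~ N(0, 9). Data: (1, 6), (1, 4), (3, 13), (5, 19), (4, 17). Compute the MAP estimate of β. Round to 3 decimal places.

β̂_MAP = 4.068

log p(β | y) = −Σ(yᵢ − βxᵢ)²/(2·1) − β²/(2·9) + const.
Setting the derivative to zero: Σxᵢ(yᵢ − βxᵢ)/1 − β/9 = 0, so β = Σxᵢyᵢ / (Σxᵢ² + σ²/τ²).
Σxᵢyᵢ = 1·6 + 1·4 + 3·13 + 5·19 + 4·17 = 212; Σxᵢ² = 52; σ²/τ² = 1/9.
β̂_MAP = 212 / (52 + 1/9) = 212/(469/9) = 1908/469 ≈ 4.068.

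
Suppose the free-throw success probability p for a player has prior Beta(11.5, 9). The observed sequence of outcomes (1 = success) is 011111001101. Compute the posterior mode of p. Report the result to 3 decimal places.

p̂_MAP = 0.607

Prior: Beta(11.5, 9).
Data: 8 successes in 12 trials (from the sequence). The binomial likelihood contributes p^8(1−p)^4, so the posterior is Beta(11.5+8, 9+4) = Beta(19.5, 13).
For Beta(a, b) with a, b > 1 the mode is (a−1)/(a+b−2) = 18.5/30.5 ≈ 0.607.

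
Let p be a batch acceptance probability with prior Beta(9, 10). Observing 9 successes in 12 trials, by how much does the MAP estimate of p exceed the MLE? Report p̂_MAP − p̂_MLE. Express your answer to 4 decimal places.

Posterior is Beta(18, 13); MAP = (18−1)/(31−2) = 17/29 ≈ 0.58621.
MLE ignores the prior: p̂_MLE = k/n = 9/12 ≈ 0.75000.
Difference = 17/29 − 9/12 = -19/116 ≈ -0.1638.

MAP − MLE = -0.1638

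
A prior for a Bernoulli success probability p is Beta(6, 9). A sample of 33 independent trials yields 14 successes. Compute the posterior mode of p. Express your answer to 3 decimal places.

Prior: Beta(6, 9).
Data: 14 successes in 33 trials. The binomial likelihood contributes p^14(1−p)^19, so the posterior is Beta(6+14, 9+19) = Beta(20, 28).
For Beta(a, b) with a, b > 1 the mode is (a−1)/(a+b−2) = 19/46 ≈ 0.413.

p̂_MAP = 0.413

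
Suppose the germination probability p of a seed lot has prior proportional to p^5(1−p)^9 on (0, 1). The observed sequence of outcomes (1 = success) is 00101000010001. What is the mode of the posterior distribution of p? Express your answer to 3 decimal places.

The prior density ∝ p^5(1−p)^9 is the kernel of Beta(6, 10).
Data: 4 successes in 14 trials (from the sequence). The binomial likelihood contributes p^4(1−p)^10, so the posterior is Beta(6+4, 10+10) = Beta(10, 20).
For Beta(a, b) with a, b > 1 the mode is (a−1)/(a+b−2) = 9/28 ≈ 0.321.

p̂_MAP = 0.321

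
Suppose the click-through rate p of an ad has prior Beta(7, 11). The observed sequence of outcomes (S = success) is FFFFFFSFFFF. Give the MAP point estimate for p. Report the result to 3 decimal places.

Prior: Beta(7, 11).
Data: 1 success in 11 trials (from the sequence). The binomial likelihood contributes p(1−p)^10, so the posterior is Beta(7+1, 11+10) = Beta(8, 21).
For Beta(a, b) with a, b > 1 the mode is (a−1)/(a+b−2) = 7/27 ≈ 0.259.

p̂_MAP = 0.259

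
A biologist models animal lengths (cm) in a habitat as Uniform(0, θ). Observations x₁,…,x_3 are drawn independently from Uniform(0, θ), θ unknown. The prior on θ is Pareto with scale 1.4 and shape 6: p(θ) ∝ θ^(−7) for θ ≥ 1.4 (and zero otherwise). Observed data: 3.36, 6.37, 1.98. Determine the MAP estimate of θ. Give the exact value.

θ̂_MAP = 6.37

The Uniform(0, θ) likelihood is θ^(−n) for θ ≥ max(xᵢ), zero otherwise. Here max(xᵢ) = 6.37.
Posterior ∝ θ^(−7) · θ^(−3) = θ^(−10) on θ ≥ max(1.4, 6.37) = 6.37.
This density is strictly decreasing in θ, so the posterior mode lies at the lower boundary of the support.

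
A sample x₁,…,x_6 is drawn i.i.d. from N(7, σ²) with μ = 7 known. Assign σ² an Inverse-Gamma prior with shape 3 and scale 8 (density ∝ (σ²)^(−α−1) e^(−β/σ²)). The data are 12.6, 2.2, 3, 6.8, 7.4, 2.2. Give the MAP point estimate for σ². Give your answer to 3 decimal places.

σ̂²_MAP = 7.831

Sum of squared deviations about the known mean: SS = (12.6−7)² + (2.2−7)² + (3−7)² + (6.8−7)² + (7.4−7)² + (2.2−7)² = 93.64.
The Normal likelihood contributes (σ²)^(−n/2) exp(−SS/(2σ²)), so the posterior is Inverse-Gamma(α + n/2, β + SS/2) = Inverse-Gamma(6, 54.82).
The mode of Inverse-Gamma(a, b) is b/(a+1) = 54.82/7 ≈ 7.831.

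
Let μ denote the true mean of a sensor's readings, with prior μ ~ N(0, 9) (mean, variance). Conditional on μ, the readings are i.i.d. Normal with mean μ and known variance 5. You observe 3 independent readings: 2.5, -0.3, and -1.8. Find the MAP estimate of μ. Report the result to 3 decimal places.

n = 3; x̄ = (2.5 + (-0.3) + (-1.8))/3 = 0.4/3 = 2/15 ≈ 0.1333.
For a Normal prior and Normal likelihood with known variance, the posterior is Normal; its mode equals its mean, the precision-weighted average.
Prior precision 1/σ₀² = 1/9; data precision n/σ² = 3/5 = 0.6.
μ̂ = ((1/9)·0 + 0.6·(2/15)) / (1/9 + 0.6) = 0.08/(32/45) = 0.1125 ≈ 0.113.

μ̂_MAP = 0.113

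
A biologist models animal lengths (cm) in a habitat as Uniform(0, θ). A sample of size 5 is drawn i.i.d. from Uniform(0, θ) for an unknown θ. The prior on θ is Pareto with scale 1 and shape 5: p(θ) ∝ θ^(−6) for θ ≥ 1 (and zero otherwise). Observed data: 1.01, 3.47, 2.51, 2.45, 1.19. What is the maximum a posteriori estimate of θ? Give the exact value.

The Uniform(0, θ) likelihood is θ^(−n) for θ ≥ max(xᵢ), zero otherwise. Here max(xᵢ) = 3.47.
Posterior ∝ θ^(−6) · θ^(−5) = θ^(−11) on θ ≥ max(1, 3.47) = 3.47.
This density is strictly decreasing in θ, so the posterior mode lies at the lower boundary of the support.

θ̂_MAP = 3.47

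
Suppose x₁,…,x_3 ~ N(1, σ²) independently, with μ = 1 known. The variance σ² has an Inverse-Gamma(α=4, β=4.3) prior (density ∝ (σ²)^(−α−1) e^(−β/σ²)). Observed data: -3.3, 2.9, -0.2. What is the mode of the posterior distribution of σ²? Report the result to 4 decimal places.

σ̂²_MAP = 2.4723

Sum of squared deviations about the known mean: SS = (-3.3−1)² + (2.9−1)² + (-0.2−1)² = 23.54.
The Normal likelihood contributes (σ²)^(−n/2) exp(−SS/(2σ²)), so the posterior is Inverse-Gamma(α + n/2, β + SS/2) = Inverse-Gamma(5.5, 16.07).
The mode of Inverse-Gamma(a, b) is b/(a+1) = 16.07/6.5 ≈ 2.4723.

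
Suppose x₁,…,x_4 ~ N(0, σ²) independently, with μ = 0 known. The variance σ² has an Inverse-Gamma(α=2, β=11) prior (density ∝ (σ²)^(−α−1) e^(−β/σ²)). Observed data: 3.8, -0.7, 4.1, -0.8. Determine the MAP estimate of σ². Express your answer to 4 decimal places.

Sum of squared deviations about the known mean: SS = (3.8−0)² + (-0.7−0)² + (4.1−0)² + (-0.8−0)² = 32.38.
The Normal likelihood contributes (σ²)^(−n/2) exp(−SS/(2σ²)), so the posterior is Inverse-Gamma(α + n/2, β + SS/2) = Inverse-Gamma(4, 27.19).
The mode of Inverse-Gamma(a, b) is b/(a+1) = 27.19/5 ≈ 5.4380.

σ̂²_MAP = 5.4380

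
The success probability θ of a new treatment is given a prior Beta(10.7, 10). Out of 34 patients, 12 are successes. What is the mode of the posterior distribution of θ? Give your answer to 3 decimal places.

θ̂_MAP = 0.412

Prior: Beta(10.7, 10).
Data: 12 successes in 34 trials. The binomial likelihood contributes θ^12(1−θ)^22, so the posterior is Beta(10.7+12, 10+22) = Beta(22.7, 32).
For Beta(a, b) with a, b > 1 the mode is (a−1)/(a+b−2) = 21.7/52.7 ≈ 0.412.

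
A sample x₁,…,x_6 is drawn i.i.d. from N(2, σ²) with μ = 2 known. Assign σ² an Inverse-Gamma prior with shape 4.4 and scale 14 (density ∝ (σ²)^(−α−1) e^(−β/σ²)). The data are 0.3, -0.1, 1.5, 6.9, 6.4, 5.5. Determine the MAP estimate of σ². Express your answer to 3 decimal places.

σ̂²_MAP = 5.427

Sum of squared deviations about the known mean: SS = (0.3−2)² + (-0.1−2)² + (1.5−2)² + (6.9−2)² + (6.4−2)² + (5.5−2)² = 63.17.
The Normal likelihood contributes (σ²)^(−n/2) exp(−SS/(2σ²)), so the posterior is Inverse-Gamma(α + n/2, β + SS/2) = Inverse-Gamma(7.4, 45.585).
The mode of Inverse-Gamma(a, b) is b/(a+1) = 45.585/8.4 ≈ 5.427.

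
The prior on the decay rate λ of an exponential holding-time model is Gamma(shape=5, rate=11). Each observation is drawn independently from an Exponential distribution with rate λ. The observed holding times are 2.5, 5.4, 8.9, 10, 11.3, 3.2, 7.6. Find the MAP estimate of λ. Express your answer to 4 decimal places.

λ̂_MAP = 0.1836

The Exponential(rate=λ) likelihood is ∝ λ^n e^(−λΣtᵢ). Here n = 7 and Σtᵢ = 2.5 + 5.4 + 8.9 + 10 + 11.3 + 3.2 + 7.6 = 48.9.
Posterior ∝ λ^4e^(−11λ) · λ^7e^(−48.9λ) = λ^11e^(−59.9λ), i.e. Gamma(12, 59.9).
Mode = (a−1)/b = 11/59.9 ≈ 0.1836.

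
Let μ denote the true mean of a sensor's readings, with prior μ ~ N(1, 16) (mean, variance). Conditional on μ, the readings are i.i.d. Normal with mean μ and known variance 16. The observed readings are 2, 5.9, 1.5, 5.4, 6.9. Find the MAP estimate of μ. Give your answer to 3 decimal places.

μ̂_MAP = 3.783

n = 5; x̄ = (2 + 5.9 + 1.5 + 5.4 + 6.9)/5 = 21.7/5 = 4.34.
For a Normal prior and Normal likelihood with known variance, the posterior is Normal; its mode equals its mean, the precision-weighted average.
Prior precision 1/σ₀² = 1/16 = 0.0625; data precision n/σ² = 5/16 = 0.3125.
μ̂ = (0.0625·1 + 0.3125·4.34) / (0.0625 + 0.3125) = 1.41875/0.375 = 227/60 ≈ 3.783.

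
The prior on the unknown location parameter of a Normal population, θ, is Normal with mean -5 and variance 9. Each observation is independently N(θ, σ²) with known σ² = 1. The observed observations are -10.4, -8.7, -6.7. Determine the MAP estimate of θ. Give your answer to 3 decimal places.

n = 3; x̄ = ((-10.4) + (-8.7) + (-6.7))/3 = -25.8/3 = -8.6.
For a Normal prior and Normal likelihood with known variance, the posterior is Normal; its mode equals its mean, the precision-weighted average.
Prior precision 1/σ₀² = 1/9; data precision n/σ² = 3/1 = 3.
θ̂ = ((1/9)·(-5) + 3·(-8.6)) / (1/9 + 3) = (-1186/45)/(28/9) = -593/70 ≈ -8.471.

θ̂_MAP = -8.471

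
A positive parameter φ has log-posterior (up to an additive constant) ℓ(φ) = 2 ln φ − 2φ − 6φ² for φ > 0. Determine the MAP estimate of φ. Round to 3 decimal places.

φ̂_MAP = 0.333

ℓ'(φ) = 2/φ − 2 − 12φ. Setting this to zero and multiplying by φ: 12φ² + 2φ − 2 = 0.
φ = (−2 + √(2² + 4·12·2)) / (2·12) = (−2 + √100) / 24 = (−2 + 10)/24 = 1/3.
ℓ''(φ) = −2/φ² − 12 < 0, confirming a maximum.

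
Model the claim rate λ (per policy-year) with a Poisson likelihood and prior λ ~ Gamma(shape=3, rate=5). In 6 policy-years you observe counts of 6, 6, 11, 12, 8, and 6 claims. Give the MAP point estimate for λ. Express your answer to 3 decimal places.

Σxᵢ = 6+6+11+12+8+6 = 49, with n = 6.
Posterior ∝ λ^2e^(−5λ) · λ^49e^(−6λ) = λ^51e^(−11λ), i.e. Gamma(shape=52, rate=11).
The mode of a Gamma(a, b) with a ≥ 1 (shape–rate) is (a−1)/b = 51/11 ≈ 4.636.

λ̂_MAP = 4.636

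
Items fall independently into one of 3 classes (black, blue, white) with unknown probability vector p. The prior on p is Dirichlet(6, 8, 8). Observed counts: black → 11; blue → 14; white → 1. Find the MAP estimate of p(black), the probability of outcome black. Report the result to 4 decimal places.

The posterior is Dirichlet(αᵢ + nᵢ) = Dirichlet(17, 22, 9).
For a Dirichlet(a₁,…,a_K) with all aᵢ > 1, the mode has j-th component (aⱼ − 1)/(Σaᵢ − K).
Here Σaᵢ = 48 and K = 3, so p(black) = (17 − 1)/(48 − 3) = 16/45 ≈ 0.3556.

MAP estimate of p(black) = 0.3556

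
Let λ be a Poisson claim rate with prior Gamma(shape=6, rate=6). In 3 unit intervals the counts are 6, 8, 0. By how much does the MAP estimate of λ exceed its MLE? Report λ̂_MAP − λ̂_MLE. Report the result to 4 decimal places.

MAP − MLE = -2.5556

Σxᵢ = 14. Posterior is Gamma(20, 9); MAP = (20−1)/9 = 19/9 ≈ 2.11111.
MLE = x̄ = 14/3 ≈ 4.66667.
Difference = 19/9 − 14/3 = -23/9 ≈ -2.5556.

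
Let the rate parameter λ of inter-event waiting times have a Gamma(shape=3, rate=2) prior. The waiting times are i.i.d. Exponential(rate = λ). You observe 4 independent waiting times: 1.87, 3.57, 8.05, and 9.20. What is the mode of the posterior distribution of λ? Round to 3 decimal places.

λ̂_MAP = 0.243

The Exponential(rate=λ) likelihood is ∝ λ^n e^(−λΣtᵢ). Here n = 4 and Σtᵢ = 1.87 + 3.57 + 8.05 + 9.20 = 22.69.
Posterior ∝ λ^2e^(−2λ) · λ^4e^(−22.69λ) = λ^6e^(−24.69λ), i.e. Gamma(7, 24.69).
Mode = (a−1)/b = 6/24.69 ≈ 0.243.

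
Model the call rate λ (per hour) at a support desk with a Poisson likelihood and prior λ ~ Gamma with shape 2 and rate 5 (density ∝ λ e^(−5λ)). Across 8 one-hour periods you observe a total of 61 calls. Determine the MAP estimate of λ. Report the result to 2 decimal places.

Σxᵢ = 61, n = 8.
Posterior ∝ λe^(−5λ) · λ^61e^(−8λ) = λ^62e^(−13λ), i.e. Gamma(shape=63, rate=13).
The mode of a Gamma(a, b) with a ≥ 1 (shape–rate) is (a−1)/b = 62/13 ≈ 4.77.

λ̂_MAP = 4.77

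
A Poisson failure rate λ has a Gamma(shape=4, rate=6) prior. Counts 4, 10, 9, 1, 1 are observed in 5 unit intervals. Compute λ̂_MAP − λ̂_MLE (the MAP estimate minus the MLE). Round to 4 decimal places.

Σxᵢ = 25. Posterior is Gamma(29, 11); MAP = (29−1)/11 = 28/11 ≈ 2.54545.
MLE = x̄ = 25/5 ≈ 5.00000.
Difference = 28/11 − 25/5 = -27/11 ≈ -2.4545.

MAP − MLE = -2.4545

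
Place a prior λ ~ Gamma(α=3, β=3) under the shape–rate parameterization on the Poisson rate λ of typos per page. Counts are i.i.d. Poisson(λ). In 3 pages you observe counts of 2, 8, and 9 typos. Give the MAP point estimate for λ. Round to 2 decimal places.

λ̂_MAP = 3.50

Σxᵢ = 2+8+9 = 19, with n = 3.
Posterior ∝ λ^2e^(−3λ) · λ^19e^(−3λ) = λ^21e^(−6λ), i.e. Gamma(shape=22, rate=6).
The mode of a Gamma(a, b) with a ≥ 1 (shape–rate) is (a−1)/b = 21/6 ≈ 3.50.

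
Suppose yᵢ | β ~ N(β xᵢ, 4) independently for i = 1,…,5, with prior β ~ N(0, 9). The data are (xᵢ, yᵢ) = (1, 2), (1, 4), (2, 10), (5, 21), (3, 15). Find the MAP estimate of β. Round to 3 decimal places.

log p(β | y) = −Σ(yᵢ − βxᵢ)²/(2·4) − β²/(2·9) + const.
Setting the derivative to zero: Σxᵢ(yᵢ − βxᵢ)/4 − β/9 = 0, so β = Σxᵢyᵢ / (Σxᵢ² + σ²/τ²).
Σxᵢyᵢ = 1·2 + 1·4 + 2·10 + 5·21 + 3·15 = 176; Σxᵢ² = 40; σ²/τ² = 4/9.
β̂_MAP = 176 / (40 + 4/9) = 176/(364/9) = 396/91 ≈ 4.352.

β̂_MAP = 4.352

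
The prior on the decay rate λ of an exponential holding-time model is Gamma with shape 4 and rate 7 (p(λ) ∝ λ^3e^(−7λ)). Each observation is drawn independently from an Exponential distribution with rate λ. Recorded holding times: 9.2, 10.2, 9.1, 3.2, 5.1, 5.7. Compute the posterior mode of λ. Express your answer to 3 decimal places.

λ̂_MAP = 0.182

The Exponential(rate=λ) likelihood is ∝ λ^n e^(−λΣtᵢ). Here n = 6 and Σtᵢ = 9.2 + 10.2 + 9.1 + 3.2 + 5.1 + 5.7 = 42.5.
Posterior ∝ λ^3e^(−7λ) · λ^6e^(−42.5λ) = λ^9e^(−49.5λ), i.e. Gamma(10, 49.5).
Mode = (a−1)/b = 9/49.5 ≈ 0.182.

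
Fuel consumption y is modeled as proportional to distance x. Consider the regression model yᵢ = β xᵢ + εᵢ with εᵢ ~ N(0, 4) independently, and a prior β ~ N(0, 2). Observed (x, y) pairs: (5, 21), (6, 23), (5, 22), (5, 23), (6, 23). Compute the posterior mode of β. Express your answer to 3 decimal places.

log p(β | y) = −Σ(yᵢ − βxᵢ)²/(2·4) − β²/(2·2) + const.
Setting the derivative to zero: Σxᵢ(yᵢ − βxᵢ)/4 − β/2 = 0, so β = Σxᵢyᵢ / (Σxᵢ² + σ²/τ²).
Σxᵢyᵢ = 5·21 + 6·23 + 5·22 + 5·23 + 6·23 = 606; Σxᵢ² = 147; σ²/τ² = 2.
β̂_MAP = 606 / (147 + 2) = 606/149 ≈ 4.067.

β̂_MAP = 4.067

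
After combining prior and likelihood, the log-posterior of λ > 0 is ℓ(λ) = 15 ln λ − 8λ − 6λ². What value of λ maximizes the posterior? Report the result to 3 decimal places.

λ̂_MAP = 0.833

ℓ'(λ) = 15/λ − 8 − 12λ. Setting this to zero and multiplying by λ: 12λ² + 8λ − 15 = 0.
λ = (−8 + √(8² + 4·12·15)) / (2·12) = (−8 + √784) / 24 = (−8 + 28)/24 = 5/6.
ℓ''(λ) = −15/λ² − 12 < 0, confirming a maximum.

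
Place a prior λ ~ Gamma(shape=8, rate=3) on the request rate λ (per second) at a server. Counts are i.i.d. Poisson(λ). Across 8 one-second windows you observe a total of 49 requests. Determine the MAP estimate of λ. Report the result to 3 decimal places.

λ̂_MAP = 5.091

Σxᵢ = 49, n = 8.
Posterior ∝ λ^7e^(−3λ) · λ^49e^(−8λ) = λ^56e^(−11λ), i.e. Gamma(shape=57, rate=11).
The mode of a Gamma(a, b) with a ≥ 1 (shape–rate) is (a−1)/b = 56/11 ≈ 5.091.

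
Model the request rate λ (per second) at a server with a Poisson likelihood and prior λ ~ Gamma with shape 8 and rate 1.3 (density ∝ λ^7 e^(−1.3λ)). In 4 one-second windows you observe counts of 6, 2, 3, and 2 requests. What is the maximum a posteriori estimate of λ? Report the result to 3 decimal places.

Σxᵢ = 6+2+3+2 = 13, with n = 4.
Posterior ∝ λ^7e^(−1.3λ) · λ^13e^(−4λ) = λ^20e^(−5.3λ), i.e. Gamma(shape=21, rate=5.3).
The mode of a Gamma(a, b) with a ≥ 1 (shape–rate) is (a−1)/b = 20/5.3 ≈ 3.774.

λ̂_MAP = 3.774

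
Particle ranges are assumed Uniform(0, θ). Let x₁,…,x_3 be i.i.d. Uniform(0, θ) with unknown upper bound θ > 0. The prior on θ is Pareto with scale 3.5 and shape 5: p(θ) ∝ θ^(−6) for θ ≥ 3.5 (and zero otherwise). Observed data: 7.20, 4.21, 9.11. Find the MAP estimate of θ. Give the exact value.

The Uniform(0, θ) likelihood is θ^(−n) for θ ≥ max(xᵢ), zero otherwise. Here max(xᵢ) = 9.11.
Posterior ∝ θ^(−6) · θ^(−3) = θ^(−9) on θ ≥ max(3.5, 9.11) = 9.11.
This density is strictly decreasing in θ, so the posterior mode lies at the lower boundary of the support.

θ̂_MAP = 9.11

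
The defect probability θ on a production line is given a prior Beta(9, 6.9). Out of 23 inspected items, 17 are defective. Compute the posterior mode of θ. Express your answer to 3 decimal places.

θ̂_MAP = 0.678

Prior: Beta(9, 6.9).
Data: 17 successes in 23 trials. The binomial likelihood contributes θ^17(1−θ)^6, so the posterior is Beta(9+17, 6.9+6) = Beta(26, 12.9).
For Beta(a, b) with a, b > 1 the mode is (a−1)/(a+b−2) = 25/36.9 ≈ 0.678.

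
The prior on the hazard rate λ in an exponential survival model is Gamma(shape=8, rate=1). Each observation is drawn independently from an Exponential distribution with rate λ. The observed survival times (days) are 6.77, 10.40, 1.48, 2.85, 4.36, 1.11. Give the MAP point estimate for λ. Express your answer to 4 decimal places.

The Exponential(rate=λ) likelihood is ∝ λ^n e^(−λΣtᵢ). Here n = 6 and Σtᵢ = 6.77 + 10.40 + 1.48 + 2.85 + 4.36 + 1.11 = 26.97.
Posterior ∝ λ^7e^(−1λ) · λ^6e^(−26.97λ) = λ^13e^(−27.97λ), i.e. Gamma(14, 27.97).
Mode = (a−1)/b = 13/27.97 ≈ 0.4648.

λ̂_MAP = 0.4648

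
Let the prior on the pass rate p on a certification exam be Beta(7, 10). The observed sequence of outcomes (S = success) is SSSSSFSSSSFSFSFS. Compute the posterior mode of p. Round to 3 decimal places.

p̂_MAP = 0.581

Prior: Beta(7, 10).
Data: 12 successes in 16 trials (from the sequence). The binomial likelihood contributes p^12(1−p)^4, so the posterior is Beta(7+12, 10+4) = Beta(19, 14).
For Beta(a, b) with a, b > 1 the mode is (a−1)/(a+b−2) = 18/31 ≈ 0.581.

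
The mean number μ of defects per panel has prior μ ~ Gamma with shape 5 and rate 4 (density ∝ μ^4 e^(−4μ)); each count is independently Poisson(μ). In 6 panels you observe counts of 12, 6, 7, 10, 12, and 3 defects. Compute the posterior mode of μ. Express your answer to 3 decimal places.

Σxᵢ = 12+6+7+10+12+3 = 50, with n = 6.
Posterior ∝ μ^4e^(−4μ) · μ^50e^(−6μ) = μ^54e^(−10μ), i.e. Gamma(shape=55, rate=10).
The mode of a Gamma(a, b) with a ≥ 1 (shape–rate) is (a−1)/b = 54/10 ≈ 5.400.

μ̂_MAP = 5.400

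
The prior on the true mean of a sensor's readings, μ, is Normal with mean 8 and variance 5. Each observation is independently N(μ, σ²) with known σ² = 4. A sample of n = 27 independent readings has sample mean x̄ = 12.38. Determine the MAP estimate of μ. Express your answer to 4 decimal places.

n = 27, x̄ = 12.38.
For a Normal prior and Normal likelihood with known variance, the posterior is Normal; its mode equals its mean, the precision-weighted average.
Prior precision 1/σ₀² = 1/5 = 0.2; data precision n/σ² = 27/4 = 6.75.
μ̂ = (0.2·8 + 6.75·12.38) / (0.2 + 6.75) = 85.165/6.95 = 17033/1390 ≈ 12.2540.

μ̂_MAP = 12.2540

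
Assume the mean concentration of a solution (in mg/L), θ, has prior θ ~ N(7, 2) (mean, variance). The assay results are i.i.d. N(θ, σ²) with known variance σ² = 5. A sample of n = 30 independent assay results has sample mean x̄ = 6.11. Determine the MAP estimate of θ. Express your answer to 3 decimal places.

θ̂_MAP = 6.178

n = 30, x̄ = 6.11.
For a Normal prior and Normal likelihood with known variance, the posterior is Normal; its mode equals its mean, the precision-weighted average.
Prior precision 1/σ₀² = 1/2 = 0.5; data precision n/σ² = 30/5 = 6.
θ̂ = (0.5·7 + 6·6.11) / (0.5 + 6) = 40.16/6.5 = 2008/325 ≈ 6.178.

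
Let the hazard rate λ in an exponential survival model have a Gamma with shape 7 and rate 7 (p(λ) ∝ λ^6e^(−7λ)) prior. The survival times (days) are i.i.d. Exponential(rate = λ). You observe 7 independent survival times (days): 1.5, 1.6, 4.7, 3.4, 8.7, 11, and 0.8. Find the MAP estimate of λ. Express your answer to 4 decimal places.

λ̂_MAP = 0.3359

The Exponential(rate=λ) likelihood is ∝ λ^n e^(−λΣtᵢ). Here n = 7 and Σtᵢ = 1.5 + 1.6 + 4.7 + 3.4 + 8.7 + 11 + 0.8 = 31.7.
Posterior ∝ λ^6e^(−7λ) · λ^7e^(−31.7λ) = λ^13e^(−38.7λ), i.e. Gamma(14, 38.7).
Mode = (a−1)/b = 13/38.7 ≈ 0.3359.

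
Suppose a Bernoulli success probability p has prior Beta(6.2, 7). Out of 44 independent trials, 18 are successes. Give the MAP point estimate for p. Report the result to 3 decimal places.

Prior: Beta(6.2, 7).
Data: 18 successes in 44 trials. The binomial likelihood contributes p^18(1−p)^26, so the posterior is Beta(6.2+18, 7+26) = Beta(24.2, 33).
For Beta(a, b) with a, b > 1 the mode is (a−1)/(a+b−2) = 23.2/55.2 ≈ 0.420.

p̂_MAP = 0.420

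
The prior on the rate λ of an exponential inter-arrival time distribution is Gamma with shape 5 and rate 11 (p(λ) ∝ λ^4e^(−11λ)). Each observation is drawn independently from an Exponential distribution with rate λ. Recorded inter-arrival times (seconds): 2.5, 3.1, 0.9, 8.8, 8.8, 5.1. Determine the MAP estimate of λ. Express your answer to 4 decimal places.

λ̂_MAP = 0.2488

The Exponential(rate=λ) likelihood is ∝ λ^n e^(−λΣtᵢ). Here n = 6 and Σtᵢ = 2.5 + 3.1 + 0.9 + 8.8 + 8.8 + 5.1 = 29.2.
Posterior ∝ λ^4e^(−11λ) · λ^6e^(−29.2λ) = λ^10e^(−40.2λ), i.e. Gamma(11, 40.2).
Mode = (a−1)/b = 10/40.2 ≈ 0.2488.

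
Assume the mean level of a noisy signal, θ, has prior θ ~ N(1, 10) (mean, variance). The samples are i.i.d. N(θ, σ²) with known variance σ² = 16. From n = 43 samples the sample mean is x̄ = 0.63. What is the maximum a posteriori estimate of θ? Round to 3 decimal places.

n = 43, x̄ = 0.63.
For a Normal prior and Normal likelihood with known variance, the posterior is Normal; its mode equals its mean, the precision-weighted average.
Prior precision 1/σ₀² = 1/10 = 0.1; data precision n/σ² = 43/16 = 2.6875.
θ̂ = (0.1·1 + 2.6875·0.63) / (0.1 + 2.6875) = 1.793125/2.7875 = 2869/4460 ≈ 0.643.

θ̂_MAP = 0.643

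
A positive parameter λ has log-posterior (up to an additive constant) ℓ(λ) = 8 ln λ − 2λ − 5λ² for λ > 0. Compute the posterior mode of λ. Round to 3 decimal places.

ℓ'(λ) = 8/λ − 2 − 10λ. Setting this to zero and multiplying by λ: 10λ² + 2λ − 8 = 0.
λ = (−2 + √(2² + 4·10·8)) / (2·10) = (−2 + √324) / 20 = (−2 + 18)/20 = 4/5.
ℓ''(λ) = −8/λ² − 10 < 0, confirming a maximum.

λ̂_MAP = 0.800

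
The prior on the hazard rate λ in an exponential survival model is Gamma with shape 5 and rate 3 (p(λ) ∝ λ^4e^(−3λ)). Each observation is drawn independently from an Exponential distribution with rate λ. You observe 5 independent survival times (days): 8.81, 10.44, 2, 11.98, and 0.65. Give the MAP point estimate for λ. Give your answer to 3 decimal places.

λ̂_MAP = 0.244

The Exponential(rate=λ) likelihood is ∝ λ^n e^(−λΣtᵢ). Here n = 5 and Σtᵢ = 8.81 + 10.44 + 2 + 11.98 + 0.65 = 33.88.
Posterior ∝ λ^4e^(−3λ) · λ^5e^(−33.88λ) = λ^9e^(−36.88λ), i.e. Gamma(10, 36.88).
Mode = (a−1)/b = 9/36.88 ≈ 0.244.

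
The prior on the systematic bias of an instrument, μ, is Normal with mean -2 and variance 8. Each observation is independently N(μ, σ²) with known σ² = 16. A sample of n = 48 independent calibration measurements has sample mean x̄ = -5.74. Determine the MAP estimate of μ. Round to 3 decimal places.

n = 48, x̄ = -5.74.
For a Normal prior and Normal likelihood with known variance, the posterior is Normal; its mode equals its mean, the precision-weighted average.
Prior precision 1/σ₀² = 1/8 = 0.125; data precision n/σ² = 48/16 = 3.
μ̂ = (0.125·(-2) + 3·(-5.74)) / (0.125 + 3) = (-17.47)/3.125 = -5.5904 ≈ -5.590.

μ̂_MAP = -5.590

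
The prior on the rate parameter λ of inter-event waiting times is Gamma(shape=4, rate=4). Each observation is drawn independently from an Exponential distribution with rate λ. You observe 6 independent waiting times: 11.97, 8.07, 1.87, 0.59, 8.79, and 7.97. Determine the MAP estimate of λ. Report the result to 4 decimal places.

The Exponential(rate=λ) likelihood is ∝ λ^n e^(−λΣtᵢ). Here n = 6 and Σtᵢ = 11.97 + 8.07 + 1.87 + 0.59 + 8.79 + 7.97 = 39.26.
Posterior ∝ λ^3e^(−4λ) · λ^6e^(−39.26λ) = λ^9e^(−43.26λ), i.e. Gamma(10, 43.26).
Mode = (a−1)/b = 9/43.26 ≈ 0.2080.

λ̂_MAP = 0.2080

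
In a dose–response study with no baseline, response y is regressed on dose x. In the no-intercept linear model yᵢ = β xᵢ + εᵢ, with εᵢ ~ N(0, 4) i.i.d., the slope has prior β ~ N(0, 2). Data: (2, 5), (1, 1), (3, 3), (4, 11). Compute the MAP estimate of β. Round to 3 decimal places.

log p(β | y) = −Σ(yᵢ − βxᵢ)²/(2·4) − β²/(2·2) + const.
Setting the derivative to zero: Σxᵢ(yᵢ − βxᵢ)/4 − β/2 = 0, so β = Σxᵢyᵢ / (Σxᵢ² + σ²/τ²).
Σxᵢyᵢ = 2·5 + 1·1 + 3·3 + 4·11 = 64; Σxᵢ² = 30; σ²/τ² = 2.
β̂_MAP = 64 / (30 + 2) = 64/32 ≈ 2.000.

β̂_MAP = 2.000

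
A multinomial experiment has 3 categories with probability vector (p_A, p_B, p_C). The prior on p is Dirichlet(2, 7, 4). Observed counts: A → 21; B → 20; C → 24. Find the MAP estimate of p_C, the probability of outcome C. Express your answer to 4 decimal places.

MAP estimate of p_C = 0.3600

The posterior is Dirichlet(αᵢ + nᵢ) = Dirichlet(23, 27, 28).
For a Dirichlet(a₁,…,a_K) with all aᵢ > 1, the mode has j-th component (aⱼ − 1)/(Σaᵢ − K).
Here Σaᵢ = 78 and K = 3, so p_C = (28 − 1)/(78 − 3) = 27/75 ≈ 0.3600.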